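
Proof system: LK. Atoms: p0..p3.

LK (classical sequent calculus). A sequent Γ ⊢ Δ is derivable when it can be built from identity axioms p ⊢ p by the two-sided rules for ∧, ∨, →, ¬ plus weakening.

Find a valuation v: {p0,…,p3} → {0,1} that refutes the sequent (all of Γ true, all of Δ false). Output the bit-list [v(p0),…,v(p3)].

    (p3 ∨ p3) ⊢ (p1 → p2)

Search for a countermodel by truth-table:
  v=0000: Γ:[(p3 ∨ p3)=F] Δ:[(p1 → p2)=T] refutes=False
  v=0001: Γ:[(p3 ∨ p3)=T] Δ:[(p1 → p2)=T] refutes=False
  v=0010: Γ:[(p3 ∨ p3)=F] Δ:[(p1 → p2)=T] refutes=False
  v=0011: Γ:[(p3 ∨ p3)=T] Δ:[(p1 → p2)=T] refutes=False
  v=0100: Γ:[(p3 ∨ p3)=F] Δ:[(p1 → p2)=F] refutes=False
  v=0101: Γ:[(p3 ∨ p3)=T] Δ:[(p1 → p2)=F] refutes=True  ← countermodel

Result: [0, 1, 0, 1]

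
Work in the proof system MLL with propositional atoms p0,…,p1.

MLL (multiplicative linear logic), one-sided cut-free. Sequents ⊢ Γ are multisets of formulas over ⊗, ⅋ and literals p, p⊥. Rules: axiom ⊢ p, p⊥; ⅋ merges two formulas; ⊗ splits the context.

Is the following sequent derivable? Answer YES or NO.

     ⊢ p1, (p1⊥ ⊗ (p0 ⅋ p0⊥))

Proof tree:
[⊗]  ⊢ p1, (p1⊥ ⊗ (p0 ⅋ p0⊥))
  [Ax]  ⊢ p1, p1⊥
  [⅋]  ⊢ (p0 ⅋ p0⊥)
    [Ax]  ⊢ p0, p0⊥

Result: YES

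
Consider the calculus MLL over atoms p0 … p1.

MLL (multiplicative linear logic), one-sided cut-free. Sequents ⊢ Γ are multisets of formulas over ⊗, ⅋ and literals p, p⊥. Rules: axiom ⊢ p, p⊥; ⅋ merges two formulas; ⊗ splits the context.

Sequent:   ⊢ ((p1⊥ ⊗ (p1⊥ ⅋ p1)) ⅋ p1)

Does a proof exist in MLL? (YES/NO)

Derivation trace:
[⅋]  ⊢ ((p1⊥ ⊗ (p1⊥ ⅋ p1)) ⅋ p1)
  [⊗]  ⊢ p1, (p1⊥ ⊗ (p1⊥ ⅋ p1))
    [Ax]  ⊢ p1, p1⊥
    [⅋]  ⊢ (p1⊥ ⅋ p1)
      [Ax]  ⊢ p1, p1⊥

Result: YES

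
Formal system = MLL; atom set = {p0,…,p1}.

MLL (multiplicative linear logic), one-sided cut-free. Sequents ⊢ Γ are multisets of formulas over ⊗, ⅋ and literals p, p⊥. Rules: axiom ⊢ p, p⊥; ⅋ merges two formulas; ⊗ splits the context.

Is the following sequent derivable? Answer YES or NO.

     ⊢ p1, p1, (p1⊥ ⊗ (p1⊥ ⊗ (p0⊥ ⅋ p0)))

Derivation (root first):
[⊗]  ⊢ p1, p1, (p1⊥ ⊗ (p1⊥ ⊗ (p0⊥ ⅋ p0)))
  [Ax]  ⊢ p1, p1⊥
  [⊗]  ⊢ p1, (p1⊥ ⊗ (p0⊥ ⅋ p0))
    [Ax]  ⊢ p1, p1⊥
    [⅋]  ⊢ (p0⊥ ⅋ p0)
      [Ax]  ⊢ p0, p0⊥

Result: YES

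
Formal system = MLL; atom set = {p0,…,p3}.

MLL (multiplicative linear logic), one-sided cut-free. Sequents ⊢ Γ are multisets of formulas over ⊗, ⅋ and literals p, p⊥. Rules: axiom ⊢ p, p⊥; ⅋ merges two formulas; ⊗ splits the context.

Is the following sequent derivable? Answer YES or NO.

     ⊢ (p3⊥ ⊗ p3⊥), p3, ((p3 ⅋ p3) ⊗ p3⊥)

Proof tree:
[⊗]  ⊢ (p3⊥ ⊗ p3⊥), p3, ((p3 ⅋ p3) ⊗ p3⊥)
  [⅋]  ⊢ (p3⊥ ⊗ p3⊥), (p3 ⅋ p3)
    [⊗]  ⊢ p3, p3, (p3⊥ ⊗ p3⊥)
      [Ax]  ⊢ p3, p3⊥
      [Ax]  ⊢ p3, p3⊥
  [Ax]  ⊢ p3, p3⊥

Result: YES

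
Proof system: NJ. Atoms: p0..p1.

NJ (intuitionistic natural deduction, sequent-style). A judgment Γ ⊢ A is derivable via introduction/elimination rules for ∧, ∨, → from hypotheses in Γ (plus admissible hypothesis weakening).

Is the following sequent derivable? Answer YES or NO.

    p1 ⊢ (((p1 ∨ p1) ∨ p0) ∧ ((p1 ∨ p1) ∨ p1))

Derivation trace:
[∧I] p1 ⊢ (((p1 ∨ p1) ∨ p0) ∧ ((p1 ∨ p1) ∨ p1))
  [∨I₁] p1 ⊢ ((p1 ∨ p1) ∨ p0)
    [∨I₁] p1 ⊢ (p1 ∨ p1)
      [Ax] p1 ⊢ p1
  [∨I₁] p1 ⊢ ((p1 ∨ p1) ∨ p1)
    [∨I₁] p1 ⊢ (p1 ∨ p1)
      [Ax] p1 ⊢ p1

Result: YES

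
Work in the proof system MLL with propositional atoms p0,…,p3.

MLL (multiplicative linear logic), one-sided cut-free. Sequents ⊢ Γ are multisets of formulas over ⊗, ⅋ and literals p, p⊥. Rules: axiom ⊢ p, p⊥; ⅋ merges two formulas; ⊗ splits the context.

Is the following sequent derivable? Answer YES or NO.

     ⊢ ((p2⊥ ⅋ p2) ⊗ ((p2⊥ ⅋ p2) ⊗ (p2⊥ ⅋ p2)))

Proof tree:
[⊗]  ⊢ ((p2⊥ ⅋ p2) ⊗ ((p2⊥ ⅋ p2) ⊗ (p2⊥ ⅋ p2)))
  [⅋]  ⊢ (p2⊥ ⅋ p2)
    [Ax]  ⊢ p2, p2⊥
  [⊗]  ⊢ ((p2⊥ ⅋ p2) ⊗ (p2⊥ ⅋ p2))
    [⅋]  ⊢ (p2⊥ ⅋ p2)
      [Ax]  ⊢ p2, p2⊥
    [⅋]  ⊢ (p2⊥ ⅋ p2)
      [Ax]  ⊢ p2, p2⊥

Result: YES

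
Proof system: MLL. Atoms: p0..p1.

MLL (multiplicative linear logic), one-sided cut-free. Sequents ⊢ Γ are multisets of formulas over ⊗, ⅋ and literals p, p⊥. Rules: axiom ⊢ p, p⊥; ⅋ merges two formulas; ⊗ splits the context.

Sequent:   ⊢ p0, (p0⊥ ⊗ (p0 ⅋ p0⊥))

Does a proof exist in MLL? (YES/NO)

Proof tree:
[⊗]  ⊢ p0, (p0⊥ ⊗ (p0 ⅋ p0⊥))
  [Ax]  ⊢ p0, p0⊥
  [⅋]  ⊢ (p0 ⅋ p0⊥)
    [Ax]  ⊢ p0, p0⊥

Result: YES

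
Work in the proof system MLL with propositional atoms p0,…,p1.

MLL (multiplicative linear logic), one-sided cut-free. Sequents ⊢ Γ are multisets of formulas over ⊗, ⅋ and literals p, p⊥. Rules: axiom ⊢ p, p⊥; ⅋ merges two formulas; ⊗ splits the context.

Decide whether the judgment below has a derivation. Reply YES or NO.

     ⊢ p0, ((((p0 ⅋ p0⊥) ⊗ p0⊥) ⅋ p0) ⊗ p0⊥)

Derivation trace:
[⊗]  ⊢ p0, ((((p0 ⅋ p0⊥) ⊗ p0⊥) ⅋ p0) ⊗ p0⊥)
  [⅋]  ⊢ (((p0 ⅋ p0⊥) ⊗ p0⊥) ⅋ p0)
    [⊗]  ⊢ p0, ((p0 ⅋ p0⊥) ⊗ p0⊥)
      [⅋]  ⊢ (p0 ⅋ p0⊥)
        [Ax]  ⊢ p0, p0⊥
      [Ax]  ⊢ p0, p0⊥
  [Ax]  ⊢ p0, p0⊥

Result: YES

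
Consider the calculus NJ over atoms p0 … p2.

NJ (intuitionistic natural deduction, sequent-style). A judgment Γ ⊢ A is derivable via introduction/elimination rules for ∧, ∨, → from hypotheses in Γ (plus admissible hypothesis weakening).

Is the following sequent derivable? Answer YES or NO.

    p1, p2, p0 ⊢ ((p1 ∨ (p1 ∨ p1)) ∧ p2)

Derivation (root first):
[∧I] p1, p2, p0 ⊢ ((p1 ∨ (p1 ∨ p1)) ∧ p2)
  [Wk] p1, p0 ⊢ (p1 ∨ (p1 ∨ p1))
    [∨I₂] p1 ⊢ (p1 ∨ (p1 ∨ p1))
      [∨I₁] p1 ⊢ (p1 ∨ p1)
        [Ax] p1 ⊢ p1
  [Ax] p2 ⊢ p2

Result: YES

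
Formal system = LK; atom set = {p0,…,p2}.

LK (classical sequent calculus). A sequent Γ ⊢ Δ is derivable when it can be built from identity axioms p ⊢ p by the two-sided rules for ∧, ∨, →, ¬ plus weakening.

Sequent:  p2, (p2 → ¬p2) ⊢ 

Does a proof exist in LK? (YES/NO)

Derivation trace:
[→L] p2, (p2 → ¬p2) ⊢ 
  [Ax] p2 ⊢ p2
  [¬L] p2, ¬p2 ⊢ 
    [Ax] p2 ⊢ p2

Result: YES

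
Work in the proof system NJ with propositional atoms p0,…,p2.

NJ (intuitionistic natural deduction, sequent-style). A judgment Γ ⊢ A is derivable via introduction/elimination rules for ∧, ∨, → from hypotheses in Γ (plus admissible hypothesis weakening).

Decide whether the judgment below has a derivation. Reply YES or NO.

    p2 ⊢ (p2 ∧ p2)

Proof tree:
[∧I] p2 ⊢ (p2 ∧ p2)
  [Wk] p2, p2 ⊢ p2
    [Ax] p2 ⊢ p2
  [Wk] p2, p2 ⊢ p2
    [Ax] p2 ⊢ p2

Result: YES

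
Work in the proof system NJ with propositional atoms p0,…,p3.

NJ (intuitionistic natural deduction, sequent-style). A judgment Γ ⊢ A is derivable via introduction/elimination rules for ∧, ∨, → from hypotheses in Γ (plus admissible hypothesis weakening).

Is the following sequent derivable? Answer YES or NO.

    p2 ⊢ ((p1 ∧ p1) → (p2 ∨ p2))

Derivation (root first):
[→I] p2 ⊢ ((p1 ∧ p1) → (p2 ∨ p2))
  [Wk] p2, (p1 ∧ p1) ⊢ (p2 ∨ p2)
    [∨I₁] p2 ⊢ (p2 ∨ p2)
      [Ax] p2 ⊢ p2

Result: YES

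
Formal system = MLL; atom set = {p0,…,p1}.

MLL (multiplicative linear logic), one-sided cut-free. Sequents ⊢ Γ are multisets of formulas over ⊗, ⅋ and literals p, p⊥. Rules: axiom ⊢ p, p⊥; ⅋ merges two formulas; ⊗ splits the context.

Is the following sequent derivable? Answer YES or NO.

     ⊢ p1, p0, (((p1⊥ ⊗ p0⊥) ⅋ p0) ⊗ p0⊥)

Derivation (root first):
[⊗]  ⊢ p1, p0, (((p1⊥ ⊗ p0⊥) ⅋ p0) ⊗ p0⊥)
  [⅋]  ⊢ p1, ((p1⊥ ⊗ p0⊥) ⅋ p0)
    [⊗]  ⊢ p1, p0, (p1⊥ ⊗ p0⊥)
      [Ax]  ⊢ p1, p1⊥
      [Ax]  ⊢ p0, p0⊥
  [Ax]  ⊢ p0, p0⊥

Result: YES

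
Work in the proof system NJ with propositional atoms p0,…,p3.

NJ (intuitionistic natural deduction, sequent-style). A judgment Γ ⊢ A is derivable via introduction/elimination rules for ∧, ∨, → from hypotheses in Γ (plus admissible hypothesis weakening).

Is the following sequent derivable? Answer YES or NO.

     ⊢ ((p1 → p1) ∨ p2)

Derivation trace:
[∨I₁]  ⊢ ((p1 → p1) ∨ p2)
  [→I]  ⊢ (p1 → p1)
    [Ax] p1 ⊢ p1

Result: YES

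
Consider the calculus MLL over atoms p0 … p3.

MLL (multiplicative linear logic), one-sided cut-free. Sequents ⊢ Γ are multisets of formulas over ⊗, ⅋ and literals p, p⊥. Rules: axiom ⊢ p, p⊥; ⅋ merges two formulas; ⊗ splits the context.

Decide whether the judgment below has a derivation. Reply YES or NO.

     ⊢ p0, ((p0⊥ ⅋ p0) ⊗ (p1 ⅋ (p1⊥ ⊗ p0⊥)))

Derivation (root first):
[⊗]  ⊢ p0, ((p0⊥ ⅋ p0) ⊗ (p1 ⅋ (p1⊥ ⊗ p0⊥)))
  [⅋]  ⊢ (p0⊥ ⅋ p0)
    [Ax]  ⊢ p0, p0⊥
  [⅋]  ⊢ p0, (p1 ⅋ (p1⊥ ⊗ p0⊥))
    [⊗]  ⊢ p1, p0, (p1⊥ ⊗ p0⊥)
      [Ax]  ⊢ p1, p1⊥
      [Ax]  ⊢ p0, p0⊥

Result: YES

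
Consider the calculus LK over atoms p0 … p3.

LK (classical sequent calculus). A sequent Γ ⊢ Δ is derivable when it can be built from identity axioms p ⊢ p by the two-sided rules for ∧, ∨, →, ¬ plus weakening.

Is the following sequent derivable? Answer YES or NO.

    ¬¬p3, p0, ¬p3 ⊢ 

Derivation (root first):
[¬L] ¬¬p3, p0, ¬p3 ⊢ 
  [WL] ¬¬p3, p0 ⊢ p3
    [¬L] ¬¬p3 ⊢ p3
      [¬R]  ⊢ p3, ¬p3
        [Ax] p3 ⊢ p3

Result: YES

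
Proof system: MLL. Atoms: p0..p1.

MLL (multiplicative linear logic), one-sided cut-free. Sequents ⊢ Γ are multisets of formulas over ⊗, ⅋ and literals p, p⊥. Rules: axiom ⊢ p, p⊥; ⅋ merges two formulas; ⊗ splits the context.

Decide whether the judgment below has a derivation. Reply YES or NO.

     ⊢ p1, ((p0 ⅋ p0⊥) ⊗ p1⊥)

Proof tree:
[⊗]  ⊢ p1, ((p0 ⅋ p0⊥) ⊗ p1⊥)
  [⅋]  ⊢ (p0 ⅋ p0⊥)
    [Ax]  ⊢ p0, p0⊥
  [Ax]  ⊢ p1, p1⊥

Result: YES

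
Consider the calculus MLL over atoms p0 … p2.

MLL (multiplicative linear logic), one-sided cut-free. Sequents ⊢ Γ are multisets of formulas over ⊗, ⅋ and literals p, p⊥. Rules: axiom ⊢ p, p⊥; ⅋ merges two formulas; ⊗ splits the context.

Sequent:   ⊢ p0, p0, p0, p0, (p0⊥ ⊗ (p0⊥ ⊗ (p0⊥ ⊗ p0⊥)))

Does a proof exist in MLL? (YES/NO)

Proof tree:
[⊗]  ⊢ p0, p0, p0, p0, (p0⊥ ⊗ (p0⊥ ⊗ (p0⊥ ⊗ p0⊥)))
  [Ax]  ⊢ p0, p0⊥
  [⊗]  ⊢ p0, p0, p0, (p0⊥ ⊗ (p0⊥ ⊗ p0⊥))
    [Ax]  ⊢ p0, p0⊥
    [⊗]  ⊢ p0, p0, (p0⊥ ⊗ p0⊥)
      [Ax]  ⊢ p0, p0⊥
      [Ax]  ⊢ p0, p0⊥

Result: YES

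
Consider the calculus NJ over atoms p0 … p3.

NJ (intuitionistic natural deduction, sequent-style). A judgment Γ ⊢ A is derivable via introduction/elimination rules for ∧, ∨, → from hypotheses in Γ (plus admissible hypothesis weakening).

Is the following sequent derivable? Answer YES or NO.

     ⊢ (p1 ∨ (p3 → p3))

Proof tree:
[∨I₂]  ⊢ (p1 ∨ (p3 → p3))
  [→I]  ⊢ (p3 → p3)
    [Ax] p3 ⊢ p3

Result: YES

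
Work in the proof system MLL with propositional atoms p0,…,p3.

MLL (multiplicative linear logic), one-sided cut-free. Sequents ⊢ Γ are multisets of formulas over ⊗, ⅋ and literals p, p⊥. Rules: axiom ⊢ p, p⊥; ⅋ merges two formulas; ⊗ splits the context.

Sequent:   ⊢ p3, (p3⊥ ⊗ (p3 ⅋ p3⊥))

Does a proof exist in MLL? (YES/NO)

Derivation (root first):
[⊗]  ⊢ p3, (p3⊥ ⊗ (p3 ⅋ p3⊥))
  [Ax]  ⊢ p3, p3⊥
  [⅋]  ⊢ (p3 ⅋ p3⊥)
    [Ax]  ⊢ p3, p3⊥

Result: YES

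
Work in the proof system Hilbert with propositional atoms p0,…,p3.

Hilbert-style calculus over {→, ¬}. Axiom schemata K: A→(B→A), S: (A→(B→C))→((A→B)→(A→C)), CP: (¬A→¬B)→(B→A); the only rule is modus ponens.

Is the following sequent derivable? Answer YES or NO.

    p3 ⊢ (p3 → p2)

Truth-table refutation:
  v=0000: Γ:[p3=F] Δ:[(p3 → p2)=T] refutes=False
  v=0001: Γ:[p3=T] Δ:[(p3 → p2)=F] refutes=True  ← countermodel

Result: NO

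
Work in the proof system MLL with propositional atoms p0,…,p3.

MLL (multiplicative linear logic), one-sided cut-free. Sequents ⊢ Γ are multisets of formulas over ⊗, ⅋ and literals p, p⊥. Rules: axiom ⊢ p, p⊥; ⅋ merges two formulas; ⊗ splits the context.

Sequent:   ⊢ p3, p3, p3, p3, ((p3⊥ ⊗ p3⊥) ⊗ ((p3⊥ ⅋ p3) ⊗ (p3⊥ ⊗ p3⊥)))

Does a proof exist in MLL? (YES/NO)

Proof tree:
[⊗]  ⊢ p3, p3, p3, p3, ((p3⊥ ⊗ p3⊥) ⊗ ((p3⊥ ⅋ p3) ⊗ (p3⊥ ⊗ p3⊥)))
  [⊗]  ⊢ p3, p3, (p3⊥ ⊗ p3⊥)
    [Ax]  ⊢ p3, p3⊥
    [Ax]  ⊢ p3, p3⊥
  [⊗]  ⊢ p3, p3, ((p3⊥ ⅋ p3) ⊗ (p3⊥ ⊗ p3⊥))
    [⅋]  ⊢ (p3⊥ ⅋ p3)
      [Ax]  ⊢ p3, p3⊥
    [⊗]  ⊢ p3, p3, (p3⊥ ⊗ p3⊥)
      [Ax]  ⊢ p3, p3⊥
      [Ax]  ⊢ p3, p3⊥

Result: YES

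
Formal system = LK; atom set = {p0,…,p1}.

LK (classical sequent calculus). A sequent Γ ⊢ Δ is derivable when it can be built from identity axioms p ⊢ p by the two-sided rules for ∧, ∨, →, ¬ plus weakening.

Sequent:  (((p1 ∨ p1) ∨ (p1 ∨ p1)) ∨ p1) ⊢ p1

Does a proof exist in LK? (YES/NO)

Derivation (root first):
[∨L] (((p1 ∨ p1) ∨ (p1 ∨ p1)) ∨ p1) ⊢ p1
  [∨L] ((p1 ∨ p1) ∨ (p1 ∨ p1)) ⊢ p1
    [∨L] (p1 ∨ p1) ⊢ p1
      [Ax] p1 ⊢ p1
      [Ax] p1 ⊢ p1
    [∨L] (p1 ∨ p1) ⊢ p1
      [Ax] p1 ⊢ p1
      [Ax] p1 ⊢ p1
  [Ax] p1 ⊢ p1

Result: YES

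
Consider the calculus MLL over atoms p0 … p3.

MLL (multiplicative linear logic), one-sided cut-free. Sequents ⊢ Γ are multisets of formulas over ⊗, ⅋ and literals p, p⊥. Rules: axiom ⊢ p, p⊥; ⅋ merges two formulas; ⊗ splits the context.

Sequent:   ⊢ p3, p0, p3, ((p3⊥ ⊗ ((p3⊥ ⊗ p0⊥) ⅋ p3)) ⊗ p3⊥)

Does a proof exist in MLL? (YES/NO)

Proof tree:
[⊗]  ⊢ p3, p0, p3, ((p3⊥ ⊗ ((p3⊥ ⊗ p0⊥) ⅋ p3)) ⊗ p3⊥)
  [⊗]  ⊢ p3, p0, (p3⊥ ⊗ ((p3⊥ ⊗ p0⊥) ⅋ p3))
    [Ax]  ⊢ p3, p3⊥
    [⅋]  ⊢ p0, ((p3⊥ ⊗ p0⊥) ⅋ p3)
      [⊗]  ⊢ p3, p0, (p3⊥ ⊗ p0⊥)
        [Ax]  ⊢ p3, p3⊥
        [Ax]  ⊢ p0, p0⊥
  [Ax]  ⊢ p3, p3⊥

Result: YES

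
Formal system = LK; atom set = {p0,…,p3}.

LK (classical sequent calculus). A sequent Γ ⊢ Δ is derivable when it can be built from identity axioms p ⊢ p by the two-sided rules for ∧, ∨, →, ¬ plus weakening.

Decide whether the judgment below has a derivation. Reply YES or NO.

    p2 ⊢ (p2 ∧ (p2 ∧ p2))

Derivation trace:
[∧R] p2 ⊢ (p2 ∧ (p2 ∧ p2))
  [Ax] p2 ⊢ p2
  [∧R] p2 ⊢ (p2 ∧ p2)
    [Ax] p2 ⊢ p2
    [Ax] p2 ⊢ p2

Result: YES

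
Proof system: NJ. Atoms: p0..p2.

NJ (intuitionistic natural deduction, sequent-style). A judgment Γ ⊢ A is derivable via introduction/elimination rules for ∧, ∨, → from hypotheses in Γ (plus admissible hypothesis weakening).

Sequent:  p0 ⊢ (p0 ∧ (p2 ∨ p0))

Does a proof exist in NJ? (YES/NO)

Derivation (root first):
[∧I] p0 ⊢ (p0 ∧ (p2 ∨ p0))
  [Ax] p0 ⊢ p0
  [∨I₂] p0 ⊢ (p2 ∨ p0)
    [Ax] p0 ⊢ p0

Result: YES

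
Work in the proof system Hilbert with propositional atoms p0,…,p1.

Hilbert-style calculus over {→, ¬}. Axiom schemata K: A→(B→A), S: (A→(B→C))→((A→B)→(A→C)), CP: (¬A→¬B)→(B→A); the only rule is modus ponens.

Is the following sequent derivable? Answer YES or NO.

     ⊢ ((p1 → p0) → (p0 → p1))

Enumerate valuations to refute Γ ⊢ Δ:
  v=00: Γ:[] Δ:[((p1 → p0) → (p0 → p1))=T] refutes=False
  v=01: Γ:[] Δ:[((p1 → p0) → (p0 → p1))=T] refutes=False
  v=10: Γ:[] Δ:[((p1 → p0) → (p0 → p1))=F] refutes=True  ← countermodel

Result: NO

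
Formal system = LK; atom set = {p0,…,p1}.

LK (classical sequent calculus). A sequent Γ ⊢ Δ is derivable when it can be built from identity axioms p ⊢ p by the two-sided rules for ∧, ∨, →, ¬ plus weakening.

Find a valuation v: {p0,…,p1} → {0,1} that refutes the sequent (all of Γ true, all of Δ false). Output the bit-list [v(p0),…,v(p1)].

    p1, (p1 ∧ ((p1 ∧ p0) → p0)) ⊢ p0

Truth-table refutation:
  v=00: Γ:[p1=F, (p1 ∧ ((p1 ∧ p0) → p0))=F] Δ:[p0=F] refutes=False
  v=01: Γ:[p1=T, (p1 ∧ ((p1 ∧ p0) → p0))=T] Δ:[p0=F] refutes=True  ← countermodel

Result: [0, 1]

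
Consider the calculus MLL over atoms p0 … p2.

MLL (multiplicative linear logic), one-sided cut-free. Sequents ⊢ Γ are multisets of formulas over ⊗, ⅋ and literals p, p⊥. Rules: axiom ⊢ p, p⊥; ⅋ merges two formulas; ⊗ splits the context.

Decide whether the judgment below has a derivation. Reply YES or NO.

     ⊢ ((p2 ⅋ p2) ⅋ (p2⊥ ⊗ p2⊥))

Proof tree:
[⅋]  ⊢ ((p2 ⅋ p2) ⅋ (p2⊥ ⊗ p2⊥))
  [⅋]  ⊢ (p2⊥ ⊗ p2⊥), (p2 ⅋ p2)
    [⊗]  ⊢ p2, p2, (p2⊥ ⊗ p2⊥)
      [Ax]  ⊢ p2, p2⊥
      [Ax]  ⊢ p2, p2⊥

Result: YES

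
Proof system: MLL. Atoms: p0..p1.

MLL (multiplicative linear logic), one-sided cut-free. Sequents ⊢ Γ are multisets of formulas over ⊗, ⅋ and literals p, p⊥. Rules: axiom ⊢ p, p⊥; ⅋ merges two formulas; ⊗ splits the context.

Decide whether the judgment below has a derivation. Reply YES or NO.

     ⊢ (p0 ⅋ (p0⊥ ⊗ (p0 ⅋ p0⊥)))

Proof tree:
[⅋]  ⊢ (p0 ⅋ (p0⊥ ⊗ (p0 ⅋ p0⊥)))
  [⊗]  ⊢ p0, (p0⊥ ⊗ (p0 ⅋ p0⊥))
    [Ax]  ⊢ p0, p0⊥
    [⅋]  ⊢ (p0 ⅋ p0⊥)
      [Ax]  ⊢ p0, p0⊥

Result: YES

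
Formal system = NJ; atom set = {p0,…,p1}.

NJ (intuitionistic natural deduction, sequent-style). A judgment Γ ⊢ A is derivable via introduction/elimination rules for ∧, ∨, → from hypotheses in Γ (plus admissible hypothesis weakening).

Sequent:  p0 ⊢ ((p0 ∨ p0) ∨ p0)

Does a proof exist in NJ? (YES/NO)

Derivation trace:
[∨I₁] p0 ⊢ ((p0 ∨ p0) ∨ p0)
  [∨I₁] p0 ⊢ (p0 ∨ p0)
    [Ax] p0 ⊢ p0

Result: YES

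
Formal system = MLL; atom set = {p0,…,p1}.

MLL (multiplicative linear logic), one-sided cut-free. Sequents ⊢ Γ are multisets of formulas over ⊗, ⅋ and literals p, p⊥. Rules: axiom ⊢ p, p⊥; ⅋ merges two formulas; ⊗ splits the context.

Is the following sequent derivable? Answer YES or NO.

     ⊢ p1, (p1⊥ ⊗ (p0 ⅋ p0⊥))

Proof tree:
[⊗]  ⊢ p1, (p1⊥ ⊗ (p0 ⅋ p0⊥))
  [Ax]  ⊢ p1, p1⊥
  [⅋]  ⊢ (p0 ⅋ p0⊥)
    [Ax]  ⊢ p0, p0⊥

Result: YES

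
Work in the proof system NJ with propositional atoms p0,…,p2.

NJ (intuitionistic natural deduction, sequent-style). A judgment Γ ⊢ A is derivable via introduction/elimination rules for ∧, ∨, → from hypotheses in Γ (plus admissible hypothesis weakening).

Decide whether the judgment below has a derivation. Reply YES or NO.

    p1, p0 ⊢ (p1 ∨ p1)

Proof tree:
[Wk] p1, p0 ⊢ (p1 ∨ p1)
  [∨I₁] p1 ⊢ (p1 ∨ p1)
    [Ax] p1 ⊢ p1

Result: YES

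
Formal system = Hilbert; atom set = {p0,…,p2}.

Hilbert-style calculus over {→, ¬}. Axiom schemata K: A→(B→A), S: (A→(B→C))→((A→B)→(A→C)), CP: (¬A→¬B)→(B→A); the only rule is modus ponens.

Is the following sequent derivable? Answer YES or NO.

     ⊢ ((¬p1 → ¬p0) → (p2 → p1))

Search for a countermodel by truth-table:
  v=000: Γ:[] Δ:[((¬p1 → ¬p0) → (p2 → p1))=T] refutes=False
  v=001: Γ:[] Δ:[((¬p1 → ¬p0) → (p2 → p1))=F] refutes=True  ← countermodel

Result: NO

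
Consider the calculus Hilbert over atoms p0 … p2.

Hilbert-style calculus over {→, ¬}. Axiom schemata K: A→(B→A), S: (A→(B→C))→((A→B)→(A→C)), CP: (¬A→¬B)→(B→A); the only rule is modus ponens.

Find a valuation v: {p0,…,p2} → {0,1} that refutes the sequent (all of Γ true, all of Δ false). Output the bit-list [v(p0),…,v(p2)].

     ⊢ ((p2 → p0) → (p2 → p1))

Enumerate valuations to refute Γ ⊢ Δ:
  v=000: Γ:[] Δ:[((p2 → p0) → (p2 → p1))=T] refutes=False
  v=001: Γ:[] Δ:[((p2 → p0) → (p2 → p1))=T] refutes=False
  v=010: Γ:[] Δ:[((p2 → p0) → (p2 → p1))=T] refutes=False
  v=011: Γ:[] Δ:[((p2 → p0) → (p2 → p1))=T] refutes=False
  v=100: Γ:[] Δ:[((p2 → p0) → (p2 → p1))=T] refutes=False
  v=101: Γ:[] Δ:[((p2 → p0) → (p2 → p1))=F] refutes=True  ← countermodel

Result: [1, 0, 1]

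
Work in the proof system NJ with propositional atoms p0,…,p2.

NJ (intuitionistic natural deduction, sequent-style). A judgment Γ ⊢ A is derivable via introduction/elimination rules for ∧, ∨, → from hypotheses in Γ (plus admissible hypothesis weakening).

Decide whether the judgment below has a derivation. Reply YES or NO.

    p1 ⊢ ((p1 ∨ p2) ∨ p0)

Proof tree:
[∨I₁] p1 ⊢ ((p1 ∨ p2) ∨ p0)
  [∨I₁] p1 ⊢ (p1 ∨ p2)
    [Ax] p1 ⊢ p1

Result: YES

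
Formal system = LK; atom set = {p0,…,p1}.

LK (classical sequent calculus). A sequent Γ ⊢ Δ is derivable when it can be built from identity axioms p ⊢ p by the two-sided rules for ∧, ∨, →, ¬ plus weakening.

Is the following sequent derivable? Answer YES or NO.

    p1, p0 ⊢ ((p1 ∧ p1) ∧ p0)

Derivation trace:
[∧R] p1, p0 ⊢ ((p1 ∧ p1) ∧ p0)
  [∧R] p1 ⊢ (p1 ∧ p1)
    [Ax] p1 ⊢ p1
    [Ax] p1 ⊢ p1
  [Ax] p0 ⊢ p0

Result: YES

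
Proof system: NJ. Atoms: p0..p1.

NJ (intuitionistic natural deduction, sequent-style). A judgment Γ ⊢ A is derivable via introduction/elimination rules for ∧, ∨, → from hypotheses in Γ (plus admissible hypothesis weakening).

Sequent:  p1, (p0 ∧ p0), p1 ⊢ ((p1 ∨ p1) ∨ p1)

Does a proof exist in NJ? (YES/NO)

Proof tree:
[Wk] p1, (p0 ∧ p0), p1 ⊢ ((p1 ∨ p1) ∨ p1)
  [∨I₁] p1, (p0 ∧ p0) ⊢ ((p1 ∨ p1) ∨ p1)
    [∨I₁] p1, (p0 ∧ p0) ⊢ (p1 ∨ p1)
      [Wk] p1, (p0 ∧ p0) ⊢ p1
        [Ax] p1 ⊢ p1

Result: YES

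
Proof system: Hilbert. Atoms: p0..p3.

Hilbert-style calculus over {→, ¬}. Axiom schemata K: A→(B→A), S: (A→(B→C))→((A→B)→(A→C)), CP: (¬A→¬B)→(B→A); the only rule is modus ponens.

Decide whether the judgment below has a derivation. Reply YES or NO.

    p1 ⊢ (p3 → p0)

Enumerate valuations to refute Γ ⊢ Δ:
  v=0000: Γ:[p1=F] Δ:[(p3 → p0)=T] refutes=False
  v=0001: Γ:[p1=F] Δ:[(p3 → p0)=F] refutes=False
  v=0010: Γ:[p1=F] Δ:[(p3 → p0)=T] refutes=False
  v=0011: Γ:[p1=F] Δ:[(p3 → p0)=F] refutes=False
  v=0100: Γ:[p1=T] Δ:[(p3 → p0)=T] refutes=False
  v=0101: Γ:[p1=T] Δ:[(p3 → p0)=F] refutes=True  ← countermodel

Result: NO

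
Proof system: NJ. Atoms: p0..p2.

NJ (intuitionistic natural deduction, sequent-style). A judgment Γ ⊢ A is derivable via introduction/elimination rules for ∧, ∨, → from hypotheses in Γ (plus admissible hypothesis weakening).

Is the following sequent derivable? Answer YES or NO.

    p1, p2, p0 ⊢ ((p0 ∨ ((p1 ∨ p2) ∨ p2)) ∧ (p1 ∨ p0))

Derivation (root first):
[∧I] p1, p2, p0 ⊢ ((p0 ∨ ((p1 ∨ p2) ∨ p2)) ∧ (p1 ∨ p0))
  [∨I₂] p1 ⊢ (p0 ∨ ((p1 ∨ p2) ∨ p2))
    [∨I₁] p1 ⊢ ((p1 ∨ p2) ∨ p2)
      [∨I₁] p1 ⊢ (p1 ∨ p2)
        [Ax] p1 ⊢ p1
  [∨I₂] p0, p2 ⊢ (p1 ∨ p0)
    [Wk] p0, p2 ⊢ p0
      [Ax] p0 ⊢ p0

Result: YES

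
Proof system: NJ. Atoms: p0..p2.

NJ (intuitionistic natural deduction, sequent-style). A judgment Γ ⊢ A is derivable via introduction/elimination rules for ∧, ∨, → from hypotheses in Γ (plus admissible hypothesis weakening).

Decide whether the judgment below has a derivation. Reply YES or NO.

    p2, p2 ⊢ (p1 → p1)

Derivation trace:
[Wk] p2, p2 ⊢ (p1 → p1)
  [Wk] p2 ⊢ (p1 → p1)
    [→I]  ⊢ (p1 → p1)
      [Ax] p1 ⊢ p1

Result: YES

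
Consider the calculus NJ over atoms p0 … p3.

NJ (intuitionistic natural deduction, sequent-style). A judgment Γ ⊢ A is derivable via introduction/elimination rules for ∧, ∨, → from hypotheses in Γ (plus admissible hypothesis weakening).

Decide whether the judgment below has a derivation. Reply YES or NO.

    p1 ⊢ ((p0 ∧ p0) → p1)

Derivation trace:
[→I] p1 ⊢ ((p0 ∧ p0) → p1)
  [Wk] p1, (p0 ∧ p0) ⊢ p1
    [Ax] p1 ⊢ p1

Result: YES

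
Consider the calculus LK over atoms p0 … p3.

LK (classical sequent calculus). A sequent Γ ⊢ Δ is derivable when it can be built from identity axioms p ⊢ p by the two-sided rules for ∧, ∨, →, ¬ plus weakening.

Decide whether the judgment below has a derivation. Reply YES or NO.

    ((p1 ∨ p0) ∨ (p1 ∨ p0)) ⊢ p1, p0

Derivation trace:
[∨L] ((p1 ∨ p0) ∨ (p1 ∨ p0)) ⊢ p1, p0
  [∨L] (p1 ∨ p0) ⊢ p1, p0
    [Ax] p1 ⊢ p1
    [Ax] p0 ⊢ p0
  [∨L] (p1 ∨ p0) ⊢ p1, p0
    [Ax] p1 ⊢ p1
    [Ax] p0 ⊢ p0

Result: YES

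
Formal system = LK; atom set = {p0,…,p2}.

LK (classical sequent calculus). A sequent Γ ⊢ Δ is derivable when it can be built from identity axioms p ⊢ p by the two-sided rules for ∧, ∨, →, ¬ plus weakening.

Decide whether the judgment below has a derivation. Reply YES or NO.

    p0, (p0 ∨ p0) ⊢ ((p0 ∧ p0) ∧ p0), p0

Proof tree:
[∨L] p0, (p0 ∨ p0) ⊢ ((p0 ∧ p0) ∧ p0), p0
  [WL] p0, p0 ⊢ p0
    [Ax] p0 ⊢ p0
  [∧R] p0 ⊢ ((p0 ∧ p0) ∧ p0)
    [∧R] p0 ⊢ (p0 ∧ p0)
      [Ax] p0 ⊢ p0
      [Ax] p0 ⊢ p0
    [Ax] p0 ⊢ p0

Result: YES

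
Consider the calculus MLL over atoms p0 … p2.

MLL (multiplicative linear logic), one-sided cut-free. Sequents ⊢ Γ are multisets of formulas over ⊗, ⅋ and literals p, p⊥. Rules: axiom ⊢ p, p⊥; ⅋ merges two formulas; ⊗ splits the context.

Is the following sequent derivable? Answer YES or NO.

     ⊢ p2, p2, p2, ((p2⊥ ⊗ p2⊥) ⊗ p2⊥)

Derivation (root first):
[⊗]  ⊢ p2, p2, p2, ((p2⊥ ⊗ p2⊥) ⊗ p2⊥)
  [⊗]  ⊢ p2, p2, (p2⊥ ⊗ p2⊥)
    [Ax]  ⊢ p2, p2⊥
    [Ax]  ⊢ p2, p2⊥
  [Ax]  ⊢ p2, p2⊥

Result: YES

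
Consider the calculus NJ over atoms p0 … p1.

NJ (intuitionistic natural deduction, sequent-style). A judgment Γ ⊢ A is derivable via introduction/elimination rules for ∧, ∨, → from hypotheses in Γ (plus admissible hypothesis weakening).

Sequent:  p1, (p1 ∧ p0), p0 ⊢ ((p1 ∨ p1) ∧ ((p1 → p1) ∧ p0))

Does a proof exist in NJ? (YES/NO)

Derivation trace:
[∧I] p1, (p1 ∧ p0), p0 ⊢ ((p1 ∨ p1) ∧ ((p1 → p1) ∧ p0))
  [Wk] p1, (p1 ∧ p0) ⊢ (p1 ∨ p1)
    [∨I₂] p1 ⊢ (p1 ∨ p1)
      [Ax] p1 ⊢ p1
  [∧I] p0 ⊢ ((p1 → p1) ∧ p0)
    [→I]  ⊢ (p1 → p1)
      [Ax] p1 ⊢ p1
    [Wk] p0, p0 ⊢ p0
      [Ax] p0 ⊢ p0

Result: YES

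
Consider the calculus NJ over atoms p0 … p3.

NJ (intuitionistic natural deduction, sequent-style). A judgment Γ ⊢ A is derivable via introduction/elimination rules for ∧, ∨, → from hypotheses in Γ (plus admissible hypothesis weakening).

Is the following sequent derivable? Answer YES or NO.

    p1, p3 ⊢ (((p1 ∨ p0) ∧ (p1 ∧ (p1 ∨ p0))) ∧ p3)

Proof tree:
[∧I] p1, p3 ⊢ (((p1 ∨ p0) ∧ (p1 ∧ (p1 ∨ p0))) ∧ p3)
  [∧I] p1 ⊢ ((p1 ∨ p0) ∧ (p1 ∧ (p1 ∨ p0)))
    [∨I₁] p1 ⊢ (p1 ∨ p0)
      [Ax] p1 ⊢ p1
    [∧I] p1 ⊢ (p1 ∧ (p1 ∨ p0))
      [Ax] p1 ⊢ p1
      [∨I₁] p1 ⊢ (p1 ∨ p0)
        [Ax] p1 ⊢ p1
  [Ax] p3 ⊢ p3

Result: YES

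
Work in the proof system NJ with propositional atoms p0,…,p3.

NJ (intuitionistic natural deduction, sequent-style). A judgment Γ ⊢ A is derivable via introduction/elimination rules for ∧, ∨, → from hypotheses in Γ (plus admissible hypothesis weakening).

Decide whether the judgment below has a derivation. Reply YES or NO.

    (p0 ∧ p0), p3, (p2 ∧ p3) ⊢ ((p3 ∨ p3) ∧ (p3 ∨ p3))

Derivation (root first):
[Wk] (p0 ∧ p0), p3, (p2 ∧ p3) ⊢ ((p3 ∨ p3) ∧ (p3 ∨ p3))
  [∧I] (p0 ∧ p0), p3 ⊢ ((p3 ∨ p3) ∧ (p3 ∨ p3))
    [∨I₂] p3, (p0 ∧ p0) ⊢ (p3 ∨ p3)
      [Wk] p3, (p0 ∧ p0) ⊢ p3
        [Ax] p3 ⊢ p3
    [∨I₂] p3, (p0 ∧ p0) ⊢ (p3 ∨ p3)
      [Wk] p3, (p0 ∧ p0) ⊢ p3
        [Ax] p3 ⊢ p3

Result: YES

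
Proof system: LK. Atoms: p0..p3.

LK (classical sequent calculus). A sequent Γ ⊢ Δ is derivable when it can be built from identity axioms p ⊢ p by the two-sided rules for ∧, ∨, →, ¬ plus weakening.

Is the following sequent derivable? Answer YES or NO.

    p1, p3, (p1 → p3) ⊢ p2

Search for a countermodel by truth-table:
  v=0000: Γ:[p1=F, p3=F, (p1 → p3)=T] Δ:[p2=F] refutes=False
  v=0001: Γ:[p1=F, p3=T, (p1 → p3)=T] Δ:[p2=F] refutes=False
  v=0010: Γ:[p1=F, p3=F, (p1 → p3)=T] Δ:[p2=T] refutes=False
  v=0011: Γ:[p1=F, p3=T, (p1 → p3)=T] Δ:[p2=T] refutes=False
  v=0100: Γ:[p1=T, p3=F, (p1 → p3)=F] Δ:[p2=F] refutes=False
  v=0101: Γ:[p1=T, p3=T, (p1 → p3)=T] Δ:[p2=F] refutes=True  ← countermodel

Result: NO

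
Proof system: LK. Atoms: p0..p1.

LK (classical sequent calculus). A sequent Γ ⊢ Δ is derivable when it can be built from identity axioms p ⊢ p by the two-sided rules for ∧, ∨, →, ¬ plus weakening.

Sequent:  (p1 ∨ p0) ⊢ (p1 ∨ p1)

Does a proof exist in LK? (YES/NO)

Truth-table refutation:
  v=00: Γ:[(p1 ∨ p0)=F] Δ:[(p1 ∨ p1)=F] refutes=False
  v=01: Γ:[(p1 ∨ p0)=T] Δ:[(p1 ∨ p1)=T] refutes=False
  v=10: Γ:[(p1 ∨ p0)=T] Δ:[(p1 ∨ p1)=F] refutes=True  ← countermodel

Result: NO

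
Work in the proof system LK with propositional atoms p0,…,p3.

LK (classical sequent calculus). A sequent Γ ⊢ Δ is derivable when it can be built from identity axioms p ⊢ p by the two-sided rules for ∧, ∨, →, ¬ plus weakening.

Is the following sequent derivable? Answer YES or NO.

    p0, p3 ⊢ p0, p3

Derivation trace:
[WL] p0, p3 ⊢ p0, p3
  [WR] p0 ⊢ p0, p3
    [Ax] p0 ⊢ p0

Result: YES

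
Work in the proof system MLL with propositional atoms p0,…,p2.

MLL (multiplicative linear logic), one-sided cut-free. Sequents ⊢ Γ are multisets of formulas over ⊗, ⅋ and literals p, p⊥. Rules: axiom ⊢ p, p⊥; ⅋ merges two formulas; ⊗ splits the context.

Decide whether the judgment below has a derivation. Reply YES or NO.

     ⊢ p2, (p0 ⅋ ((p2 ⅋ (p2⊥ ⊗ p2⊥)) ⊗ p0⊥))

Proof tree:
[⅋]  ⊢ p2, (p0 ⅋ ((p2 ⅋ (p2⊥ ⊗ p2⊥)) ⊗ p0⊥))
  [⊗]  ⊢ p2, p0, ((p2 ⅋ (p2⊥ ⊗ p2⊥)) ⊗ p0⊥)
    [⅋]  ⊢ p2, (p2 ⅋ (p2⊥ ⊗ p2⊥))
      [⊗]  ⊢ p2, p2, (p2⊥ ⊗ p2⊥)
        [Ax]  ⊢ p2, p2⊥
        [Ax]  ⊢ p2, p2⊥
    [Ax]  ⊢ p0, p0⊥

Result: YES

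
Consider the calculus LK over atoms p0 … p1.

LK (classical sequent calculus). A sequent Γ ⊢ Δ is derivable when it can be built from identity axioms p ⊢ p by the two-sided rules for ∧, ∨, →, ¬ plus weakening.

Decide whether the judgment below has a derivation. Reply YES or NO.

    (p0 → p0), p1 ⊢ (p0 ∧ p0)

Search for a countermodel by truth-table:
  v=00: Γ:[(p0 → p0)=T, p1=F] Δ:[(p0 ∧ p0)=F] refutes=False
  v=01: Γ:[(p0 → p0)=T, p1=T] Δ:[(p0 ∧ p0)=F] refutes=True  ← countermodel

Result: NO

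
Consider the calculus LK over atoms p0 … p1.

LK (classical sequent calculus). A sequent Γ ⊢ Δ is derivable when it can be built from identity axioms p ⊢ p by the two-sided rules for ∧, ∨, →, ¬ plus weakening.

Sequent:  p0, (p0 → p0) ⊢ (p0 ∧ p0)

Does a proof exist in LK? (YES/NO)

Derivation (root first):
[→L] p0, (p0 → p0) ⊢ (p0 ∧ p0)
  [Ax] p0 ⊢ p0
  [∧R] p0 ⊢ (p0 ∧ p0)
    [Ax] p0 ⊢ p0
    [Ax] p0 ⊢ p0

Result: YES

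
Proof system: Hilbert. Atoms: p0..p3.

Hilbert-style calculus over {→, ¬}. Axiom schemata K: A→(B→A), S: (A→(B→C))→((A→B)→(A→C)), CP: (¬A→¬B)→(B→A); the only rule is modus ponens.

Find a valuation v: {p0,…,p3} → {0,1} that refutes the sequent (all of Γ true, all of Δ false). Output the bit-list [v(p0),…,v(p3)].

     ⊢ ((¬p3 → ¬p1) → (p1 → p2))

Search for a countermodel by truth-table:
  v=0000: Γ:[] Δ:[((¬p3 → ¬p1) → (p1 → p2))=T] refutes=False
  v=0001: Γ:[] Δ:[((¬p3 → ¬p1) → (p1 → p2))=T] refutes=False
  v=0010: Γ:[] Δ:[((¬p3 → ¬p1) → (p1 → p2))=T] refutes=False
  v=0011: Γ:[] Δ:[((¬p3 → ¬p1) → (p1 → p2))=T] refutes=False
  v=0100: Γ:[] Δ:[((¬p3 → ¬p1) → (p1 → p2))=T] refutes=False
  v=0101: Γ:[] Δ:[((¬p3 → ¬p1) → (p1 → p2))=F] refutes=True  ← countermodel

Result: [0, 1, 0, 1]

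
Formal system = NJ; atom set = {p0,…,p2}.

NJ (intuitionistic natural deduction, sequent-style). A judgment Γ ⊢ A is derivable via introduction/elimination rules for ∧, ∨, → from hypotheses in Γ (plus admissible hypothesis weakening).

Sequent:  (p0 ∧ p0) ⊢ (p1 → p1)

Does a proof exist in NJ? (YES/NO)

Proof tree:
[→I] (p0 ∧ p0) ⊢ (p1 → p1)
  [Wk] p1, (p0 ∧ p0) ⊢ p1
    [Ax] p1 ⊢ p1

Result: YES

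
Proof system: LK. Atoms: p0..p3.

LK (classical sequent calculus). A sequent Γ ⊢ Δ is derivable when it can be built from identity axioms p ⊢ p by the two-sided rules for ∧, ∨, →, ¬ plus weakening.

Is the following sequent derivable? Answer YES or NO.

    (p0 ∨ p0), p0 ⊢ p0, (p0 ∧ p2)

Derivation (root first):
[∧R] (p0 ∨ p0), p0 ⊢ p0, (p0 ∧ p2)
  [Ax] p0 ⊢ p0
  [WR] (p0 ∨ p0) ⊢ p0, p2
    [∨L] (p0 ∨ p0) ⊢ p0
      [Ax] p0 ⊢ p0
      [Ax] p0 ⊢ p0

Result: YES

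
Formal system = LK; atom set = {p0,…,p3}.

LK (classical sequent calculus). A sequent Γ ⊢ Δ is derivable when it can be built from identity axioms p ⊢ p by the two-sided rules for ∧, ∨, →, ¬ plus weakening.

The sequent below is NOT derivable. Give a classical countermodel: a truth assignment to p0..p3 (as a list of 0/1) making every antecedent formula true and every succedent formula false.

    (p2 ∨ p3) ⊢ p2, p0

Enumerate valuations to refute Γ ⊢ Δ:
  v=0000: Γ:[(p2 ∨ p3)=F] Δ:[p2=F, p0=F] refutes=False
  v=0001: Γ:[(p2 ∨ p3)=T] Δ:[p2=F, p0=F] refutes=True  ← countermodel

Result: [0, 0, 0, 1]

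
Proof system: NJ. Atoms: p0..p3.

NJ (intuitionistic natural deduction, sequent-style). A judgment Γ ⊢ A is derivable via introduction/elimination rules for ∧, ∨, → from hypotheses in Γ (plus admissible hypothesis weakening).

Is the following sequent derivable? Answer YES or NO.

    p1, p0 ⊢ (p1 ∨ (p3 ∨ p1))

Proof tree:
[∨I₂] p1, p0 ⊢ (p1 ∨ (p3 ∨ p1))
  [Wk] p1, p0 ⊢ (p3 ∨ p1)
    [∨I₂] p1 ⊢ (p3 ∨ p1)
      [Ax] p1 ⊢ p1

Result: YES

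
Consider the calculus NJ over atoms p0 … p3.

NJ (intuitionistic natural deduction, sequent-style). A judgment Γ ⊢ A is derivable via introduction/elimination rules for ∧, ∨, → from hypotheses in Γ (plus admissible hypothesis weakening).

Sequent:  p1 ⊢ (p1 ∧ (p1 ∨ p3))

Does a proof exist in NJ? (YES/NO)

Derivation trace:
[∧I] p1 ⊢ (p1 ∧ (p1 ∨ p3))
  [Ax] p1 ⊢ p1
  [∨I₁] p1 ⊢ (p1 ∨ p3)
    [Ax] p1 ⊢ p1

Result: YES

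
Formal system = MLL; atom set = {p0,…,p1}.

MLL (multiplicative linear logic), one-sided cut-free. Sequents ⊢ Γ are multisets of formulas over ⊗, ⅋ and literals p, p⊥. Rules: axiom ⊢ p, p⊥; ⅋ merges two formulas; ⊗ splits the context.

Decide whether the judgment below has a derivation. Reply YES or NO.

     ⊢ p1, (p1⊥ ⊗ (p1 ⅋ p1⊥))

Derivation trace:
[⊗]  ⊢ p1, (p1⊥ ⊗ (p1 ⅋ p1⊥))
  [Ax]  ⊢ p1, p1⊥
  [⅋]  ⊢ (p1 ⅋ p1⊥)
    [Ax]  ⊢ p1, p1⊥

Result: YES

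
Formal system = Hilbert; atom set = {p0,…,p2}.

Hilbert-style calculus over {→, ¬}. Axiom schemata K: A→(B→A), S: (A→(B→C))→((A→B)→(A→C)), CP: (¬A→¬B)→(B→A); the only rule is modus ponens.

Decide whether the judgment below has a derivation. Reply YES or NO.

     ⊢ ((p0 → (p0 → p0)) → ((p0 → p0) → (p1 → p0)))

Enumerate valuations to refute Γ ⊢ Δ:
  v=000: Γ:[] Δ:[((p0 → (p0 → p0)) → ((p0 → p0) → (p1 → p0)))=T] refutes=False
  v=001: Γ:[] Δ:[((p0 → (p0 → p0)) → ((p0 → p0) → (p1 → p0)))=T] refutes=False
  v=010: Γ:[] Δ:[((p0 → (p0 → p0)) → ((p0 → p0) → (p1 → p0)))=F] refutes=True  ← countermodel

Result: NO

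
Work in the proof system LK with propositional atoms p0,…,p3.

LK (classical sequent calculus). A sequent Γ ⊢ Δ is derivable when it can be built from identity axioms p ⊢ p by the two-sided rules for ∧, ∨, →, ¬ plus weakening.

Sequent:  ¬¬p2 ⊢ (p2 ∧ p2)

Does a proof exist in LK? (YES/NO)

Derivation (root first):
[¬L] ¬¬p2 ⊢ (p2 ∧ p2)
  [¬R]  ⊢ (p2 ∧ p2), ¬p2
    [∧R] p2 ⊢ (p2 ∧ p2)
      [Ax] p2 ⊢ p2
      [Ax] p2 ⊢ p2

Result: YES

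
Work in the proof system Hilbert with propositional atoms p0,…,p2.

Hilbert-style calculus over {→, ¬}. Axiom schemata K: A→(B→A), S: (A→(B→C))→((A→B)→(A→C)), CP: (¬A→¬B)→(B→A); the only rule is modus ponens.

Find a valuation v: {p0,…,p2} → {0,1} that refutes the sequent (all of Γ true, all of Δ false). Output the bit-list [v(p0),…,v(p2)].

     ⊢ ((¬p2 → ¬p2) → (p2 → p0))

Enumerate valuations to refute Γ ⊢ Δ:
  v=000: Γ:[] Δ:[((¬p2 → ¬p2) → (p2 → p0))=T] refutes=False
  v=001: Γ:[] Δ:[((¬p2 → ¬p2) → (p2 → p0))=F] refutes=True  ← countermodel

Result: [0, 0, 1]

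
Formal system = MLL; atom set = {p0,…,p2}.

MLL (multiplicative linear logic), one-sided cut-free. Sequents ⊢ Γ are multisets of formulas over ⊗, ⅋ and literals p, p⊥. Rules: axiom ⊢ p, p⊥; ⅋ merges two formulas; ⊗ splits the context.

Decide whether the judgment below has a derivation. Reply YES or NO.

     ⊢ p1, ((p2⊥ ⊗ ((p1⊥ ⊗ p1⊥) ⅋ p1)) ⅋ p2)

Derivation trace:
[⅋]  ⊢ p1, ((p2⊥ ⊗ ((p1⊥ ⊗ p1⊥) ⅋ p1)) ⅋ p2)
  [⊗]  ⊢ p2, p1, (p2⊥ ⊗ ((p1⊥ ⊗ p1⊥) ⅋ p1))
    [Ax]  ⊢ p2, p2⊥
    [⅋]  ⊢ p1, ((p1⊥ ⊗ p1⊥) ⅋ p1)
      [⊗]  ⊢ p1, p1, (p1⊥ ⊗ p1⊥)
        [Ax]  ⊢ p1, p1⊥
        [Ax]  ⊢ p1, p1⊥

Result: YES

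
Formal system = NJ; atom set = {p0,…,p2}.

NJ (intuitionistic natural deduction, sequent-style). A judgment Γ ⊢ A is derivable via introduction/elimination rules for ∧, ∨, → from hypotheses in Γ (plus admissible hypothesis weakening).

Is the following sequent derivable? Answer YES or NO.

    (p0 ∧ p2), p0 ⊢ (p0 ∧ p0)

Derivation trace:
[∧I] (p0 ∧ p2), p0 ⊢ (p0 ∧ p0)
  [Wk] p0, (p0 ∧ p2) ⊢ p0
    [Ax] p0 ⊢ p0
  [Ax] p0 ⊢ p0

Result: YES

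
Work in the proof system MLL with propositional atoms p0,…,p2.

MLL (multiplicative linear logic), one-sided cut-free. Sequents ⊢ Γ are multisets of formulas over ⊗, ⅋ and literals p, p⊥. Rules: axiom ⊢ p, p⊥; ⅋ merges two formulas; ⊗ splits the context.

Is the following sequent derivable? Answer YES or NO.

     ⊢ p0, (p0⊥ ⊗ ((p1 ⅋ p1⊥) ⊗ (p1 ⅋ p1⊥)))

Derivation (root first):
[⊗]  ⊢ p0, (p0⊥ ⊗ ((p1 ⅋ p1⊥) ⊗ (p1 ⅋ p1⊥)))
  [Ax]  ⊢ p0, p0⊥
  [⊗]  ⊢ ((p1 ⅋ p1⊥) ⊗ (p1 ⅋ p1⊥))
    [⅋]  ⊢ (p1 ⅋ p1⊥)
      [Ax]  ⊢ p1, p1⊥
    [⅋]  ⊢ (p1 ⅋ p1⊥)
      [Ax]  ⊢ p1, p1⊥

Result: YES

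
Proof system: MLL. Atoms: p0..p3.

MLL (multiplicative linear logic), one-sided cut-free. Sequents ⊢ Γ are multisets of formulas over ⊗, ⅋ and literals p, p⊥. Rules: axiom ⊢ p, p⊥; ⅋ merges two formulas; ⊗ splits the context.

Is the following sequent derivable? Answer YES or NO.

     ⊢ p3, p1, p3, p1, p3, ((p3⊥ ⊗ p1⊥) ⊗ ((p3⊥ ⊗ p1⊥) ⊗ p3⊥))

Derivation (root first):
[⊗]  ⊢ p3, p1, p3, p1, p3, ((p3⊥ ⊗ p1⊥) ⊗ ((p3⊥ ⊗ p1⊥) ⊗ p3⊥))
  [⊗]  ⊢ p3, p1, (p3⊥ ⊗ p1⊥)
    [Ax]  ⊢ p3, p3⊥
    [Ax]  ⊢ p1, p1⊥
  [⊗]  ⊢ p3, p1, p3, ((p3⊥ ⊗ p1⊥) ⊗ p3⊥)
    [⊗]  ⊢ p3, p1, (p3⊥ ⊗ p1⊥)
      [Ax]  ⊢ p3, p3⊥
      [Ax]  ⊢ p1, p1⊥
    [Ax]  ⊢ p3, p3⊥

Result: YES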